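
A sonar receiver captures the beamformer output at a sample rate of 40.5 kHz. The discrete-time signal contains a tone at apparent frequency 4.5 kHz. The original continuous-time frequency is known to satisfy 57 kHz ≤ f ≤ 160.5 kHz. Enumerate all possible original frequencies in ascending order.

76.5 kHz, 85.5 kHz, 117 kHz, 126 kHz, 157.5 kHz

Frequencies that alias to 4.5 kHz are k·fs ± 4.5 kHz for integer k ≥ 0.
k=0: 4.5 kHz.
k=1: 36 kHz, 45 kHz.
k=2: 76.5 kHz, 85.5 kHz.
k=3: 117 kHz, 126 kHz.
k=4: 157.5 kHz, 166.5 kHz.
k=5: 198 kHz, 207 kHz.
Within [57 kHz, 160.5 kHz]: 76.5 kHz, 85.5 kHz, 117 kHz, 126 kHz, 157.5 kHz.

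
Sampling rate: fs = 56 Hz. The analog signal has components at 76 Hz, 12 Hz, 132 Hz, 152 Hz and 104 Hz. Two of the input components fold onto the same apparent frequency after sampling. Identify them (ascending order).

fs/2 = 28 Hz.
76 Hz mod fs = 20 Hz.
20 Hz ≤ fs/2 = 28 Hz, appears at 20 Hz.
12 Hz ≤ fs/2 = 28 Hz, passes unchanged.
132 Hz mod fs = 20 Hz.
20 Hz ≤ fs/2 = 28 Hz, appears at 20 Hz.
152 Hz mod fs = 40 Hz.
40 Hz > fs/2 = 28 Hz, folds to fs − 40 Hz = 16 Hz.
104 Hz mod fs = 48 Hz.
48 Hz > fs/2 = 28 Hz, folds to fs − 48 Hz = 8 Hz.
76 Hz and 132 Hz both map to 20 Hz.

76 Hz, 132 Hz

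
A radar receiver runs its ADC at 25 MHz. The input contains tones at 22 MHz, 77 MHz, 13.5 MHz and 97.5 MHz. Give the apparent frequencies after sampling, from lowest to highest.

2 MHz, 2.5 MHz, 3 MHz, 11.5 MHz

fs/2 = 12.5 MHz.
22 MHz > fs/2 = 12.5 MHz, folds to fs − 22 MHz = 3 MHz.
77 MHz mod fs = 2 MHz.
2 MHz ≤ fs/2 = 12.5 MHz, appears at 2 MHz.
13.5 MHz > fs/2 = 12.5 MHz, folds to fs − 13.5 MHz = 11.5 MHz.
97.5 MHz mod fs = 22.5 MHz.
22.5 MHz > fs/2 = 12.5 MHz, folds to fs − 22.5 MHz = 2.5 MHz.
Distinct values: {2 MHz, 2.5 MHz, 3 MHz, 11.5 MHz}.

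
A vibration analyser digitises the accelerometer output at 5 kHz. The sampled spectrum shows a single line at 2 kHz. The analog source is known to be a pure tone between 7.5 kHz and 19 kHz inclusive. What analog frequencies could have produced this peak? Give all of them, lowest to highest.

Frequencies that alias to 2 kHz are k·fs ± 2 kHz for integer k ≥ 0.
k=0: 2 kHz.
k=1: 3 kHz, 7 kHz.
k=2: 8 kHz, 12 kHz.
k=3: 13 kHz, 17 kHz.
k=4: 18 kHz, 22 kHz.
k=5: 23 kHz, 27 kHz.
Within [7.5 kHz, 19 kHz]: 8 kHz, 12 kHz, 13 kHz, 17 kHz, 18 kHz.

8 kHz, 12 kHz, 13 kHz, 17 kHz, 18 kHz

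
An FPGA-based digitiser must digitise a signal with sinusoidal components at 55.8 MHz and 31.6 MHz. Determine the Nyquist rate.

111.6 MHz

Highest-frequency component: 55.8 MHz.
Nyquist rate = 2 × 55.8 MHz = 111.6 MHz.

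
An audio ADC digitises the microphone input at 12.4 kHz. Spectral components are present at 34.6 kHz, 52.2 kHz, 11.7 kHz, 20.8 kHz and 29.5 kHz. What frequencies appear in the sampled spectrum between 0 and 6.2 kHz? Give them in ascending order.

0.7 kHz, 2.6 kHz, 4 kHz, 4.7 kHz

fs/2 = 6.2 kHz.
34.6 kHz mod fs = 9.8 kHz.
9.8 kHz > fs/2 = 6.2 kHz, folds to fs − 9.8 kHz = 2.6 kHz.
52.2 kHz mod fs = 2.6 kHz.
2.6 kHz ≤ fs/2 = 6.2 kHz, appears at 2.6 kHz.
11.7 kHz > fs/2 = 6.2 kHz, folds to fs − 11.7 kHz = 0.7 kHz.
20.8 kHz mod fs = 8.4 kHz.
8.4 kHz > fs/2 = 6.2 kHz, folds to fs − 8.4 kHz = 4 kHz.
29.5 kHz mod fs = 4.7 kHz.
4.7 kHz ≤ fs/2 = 6.2 kHz, appears at 4.7 kHz.
Distinct values: {0.7 kHz, 2.6 kHz, 4 kHz, 4.7 kHz}.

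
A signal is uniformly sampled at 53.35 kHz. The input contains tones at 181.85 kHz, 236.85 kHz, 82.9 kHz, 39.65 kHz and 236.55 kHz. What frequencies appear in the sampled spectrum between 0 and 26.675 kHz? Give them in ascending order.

13.7 kHz, 21.8 kHz, 23.15 kHz, 23.45 kHz, 23.8 kHz

fs/2 = 26.675 kHz.
181.85 kHz mod fs = 21.8 kHz.
21.8 kHz ≤ fs/2 = 26.675 kHz, appears at 21.8 kHz.
236.85 kHz mod fs = 23.45 kHz.
23.45 kHz ≤ fs/2 = 26.675 kHz, appears at 23.45 kHz.
82.9 kHz mod fs = 29.55 kHz.
29.55 kHz > fs/2 = 26.675 kHz, folds to fs − 29.55 kHz = 23.8 kHz.
39.65 kHz > fs/2 = 26.675 kHz, folds to fs − 39.65 kHz = 13.7 kHz.
236.55 kHz mod fs = 23.15 kHz.
23.15 kHz ≤ fs/2 = 26.675 kHz, appears at 23.15 kHz.
Distinct values: {13.7 kHz, 21.8 kHz, 23.15 kHz, 23.45 kHz, 23.8 kHz}.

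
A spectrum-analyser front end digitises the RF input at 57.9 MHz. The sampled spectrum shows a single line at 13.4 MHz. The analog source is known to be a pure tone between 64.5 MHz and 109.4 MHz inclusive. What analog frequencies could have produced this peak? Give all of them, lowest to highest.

Frequencies that alias to 13.4 MHz are k·fs ± 13.4 MHz for integer k ≥ 0.
k=0: 13.4 MHz.
k=1: 44.5 MHz, 71.3 MHz.
k=2: 102.4 MHz, 129.2 MHz.
k=3: 160.3 MHz, 187.1 MHz.
Within [64.5 MHz, 109.4 MHz]: 71.3 MHz, 102.4 MHz.

71.3 MHz, 102.4 MHz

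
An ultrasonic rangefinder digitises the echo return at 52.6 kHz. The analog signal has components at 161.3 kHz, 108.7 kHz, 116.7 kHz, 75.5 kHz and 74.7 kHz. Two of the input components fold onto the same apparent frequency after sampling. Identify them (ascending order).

108.7 kHz, 161.3 kHz

fs/2 = 26.3 kHz.
161.3 kHz mod fs = 3.5 kHz.
3.5 kHz ≤ fs/2 = 26.3 kHz, appears at 3.5 kHz.
108.7 kHz mod fs = 3.5 kHz.
3.5 kHz ≤ fs/2 = 26.3 kHz, appears at 3.5 kHz.
116.7 kHz mod fs = 11.5 kHz.
11.5 kHz ≤ fs/2 = 26.3 kHz, appears at 11.5 kHz.
75.5 kHz mod fs = 22.9 kHz.
22.9 kHz ≤ fs/2 = 26.3 kHz, appears at 22.9 kHz.
74.7 kHz mod fs = 22.1 kHz.
22.1 kHz ≤ fs/2 = 26.3 kHz, appears at 22.1 kHz.
108.7 kHz and 161.3 kHz both map to 3.5 kHz.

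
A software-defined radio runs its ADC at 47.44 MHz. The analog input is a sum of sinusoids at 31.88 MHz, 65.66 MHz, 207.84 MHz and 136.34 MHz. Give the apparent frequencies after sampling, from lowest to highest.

5.98 MHz, 15.56 MHz, 18.08 MHz, 18.22 MHz

fs/2 = 23.72 MHz.
31.88 MHz > fs/2 = 23.72 MHz, folds to fs − 31.88 MHz = 15.56 MHz.
65.66 MHz mod fs = 18.22 MHz.
18.22 MHz ≤ fs/2 = 23.72 MHz, appears at 18.22 MHz.
207.84 MHz mod fs = 18.08 MHz.
18.08 MHz ≤ fs/2 = 23.72 MHz, appears at 18.08 MHz.
136.34 MHz mod fs = 41.46 MHz.
41.46 MHz > fs/2 = 23.72 MHz, folds to fs − 41.46 MHz = 5.98 MHz.
Distinct values: {5.98 MHz, 15.56 MHz, 18.08 MHz, 18.22 MHz}.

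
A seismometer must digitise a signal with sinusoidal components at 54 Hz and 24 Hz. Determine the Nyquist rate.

Highest-frequency component: 54 Hz.
Nyquist rate = 2 × 54 Hz = 108 Hz.

108 Hz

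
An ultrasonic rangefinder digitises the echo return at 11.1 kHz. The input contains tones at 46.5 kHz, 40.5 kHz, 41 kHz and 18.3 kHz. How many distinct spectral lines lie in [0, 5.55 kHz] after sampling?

fs/2 = 5.55 kHz.
46.5 kHz mod fs = 2.1 kHz.
2.1 kHz ≤ fs/2 = 5.55 kHz, appears at 2.1 kHz.
40.5 kHz mod fs = 7.2 kHz.
7.2 kHz > fs/2 = 5.55 kHz, folds to fs − 7.2 kHz = 3.9 kHz.
41 kHz mod fs = 7.7 kHz.
7.7 kHz > fs/2 = 5.55 kHz, folds to fs − 7.7 kHz = 3.4 kHz.
18.3 kHz mod fs = 7.2 kHz.
7.2 kHz > fs/2 = 5.55 kHz, folds to fs − 7.2 kHz = 3.9 kHz.
Distinct values: {2.1 kHz, 3.4 kHz, 3.9 kHz} → 3.

3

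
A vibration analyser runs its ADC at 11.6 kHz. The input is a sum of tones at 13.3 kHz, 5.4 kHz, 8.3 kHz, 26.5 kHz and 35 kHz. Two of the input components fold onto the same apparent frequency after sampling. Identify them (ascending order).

fs/2 = 5.8 kHz.
13.3 kHz mod fs = 1.7 kHz.
1.7 kHz ≤ fs/2 = 5.8 kHz, appears at 1.7 kHz.
5.4 kHz ≤ fs/2 = 5.8 kHz, passes unchanged.
8.3 kHz > fs/2 = 5.8 kHz, folds to fs − 8.3 kHz = 3.3 kHz.
26.5 kHz mod fs = 3.3 kHz.
3.3 kHz ≤ fs/2 = 5.8 kHz, appears at 3.3 kHz.
35 kHz mod fs = 0.2 kHz.
0.2 kHz ≤ fs/2 = 5.8 kHz, appears at 0.2 kHz.
8.3 kHz and 26.5 kHz both map to 3.3 kHz.

8.3 kHz, 26.5 kHz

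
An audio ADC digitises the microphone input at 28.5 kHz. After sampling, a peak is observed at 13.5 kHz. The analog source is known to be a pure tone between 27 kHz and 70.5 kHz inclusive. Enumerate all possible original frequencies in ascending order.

42 kHz, 43.5 kHz, 70.5 kHz

Frequencies that alias to 13.5 kHz are k·fs ± 13.5 kHz for integer k ≥ 0.
k=0: 13.5 kHz.
k=1: 15 kHz, 42 kHz.
k=2: 43.5 kHz, 70.5 kHz.
k=3: 72 kHz, 99 kHz.
Within [27 kHz, 70.5 kHz]: 42 kHz, 43.5 kHz, 70.5 kHz.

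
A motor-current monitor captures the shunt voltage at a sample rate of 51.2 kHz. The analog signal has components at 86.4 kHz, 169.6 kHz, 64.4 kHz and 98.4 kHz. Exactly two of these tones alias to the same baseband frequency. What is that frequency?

16 kHz

fs/2 = 25.6 kHz.
86.4 kHz mod fs = 35.2 kHz.
35.2 kHz > fs/2 = 25.6 kHz, folds to fs − 35.2 kHz = 16 kHz.
169.6 kHz mod fs = 16 kHz.
16 kHz ≤ fs/2 = 25.6 kHz, appears at 16 kHz.
64.4 kHz mod fs = 13.2 kHz.
13.2 kHz ≤ fs/2 = 25.6 kHz, appears at 13.2 kHz.
98.4 kHz mod fs = 47.2 kHz.
47.2 kHz > fs/2 = 25.6 kHz, folds to fs − 47.2 kHz = 4 kHz.
86.4 kHz and 169.6 kHz both map to 16 kHz.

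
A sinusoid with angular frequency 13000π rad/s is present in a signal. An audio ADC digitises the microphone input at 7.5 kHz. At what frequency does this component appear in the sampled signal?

1 kHz

ω = 13000π rad/s → f = ω/(2π) = 6500 Hz = 6.5 kHz.
6.5 kHz > fs/2 = 3.75 kHz, folds to fs − 6.5 kHz = 1 kHz.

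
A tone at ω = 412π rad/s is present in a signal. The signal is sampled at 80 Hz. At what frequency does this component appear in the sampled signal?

ω = 412π rad/s → f = ω/(2π) = 206 Hz.
206 Hz mod fs = 46 Hz.
46 Hz > fs/2 = 40 Hz, folds to fs − 46 Hz = 34 Hz.

34 Hz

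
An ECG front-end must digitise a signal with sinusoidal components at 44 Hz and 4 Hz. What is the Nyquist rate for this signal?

88 Hz

Highest-frequency component: 44 Hz.
Nyquist rate = 2 × 44 Hz = 88 Hz.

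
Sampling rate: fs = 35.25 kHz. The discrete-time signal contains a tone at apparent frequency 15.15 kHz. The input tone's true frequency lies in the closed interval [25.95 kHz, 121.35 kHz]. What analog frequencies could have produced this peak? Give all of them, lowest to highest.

50.4 kHz, 55.35 kHz, 85.65 kHz, 90.6 kHz, 120.9 kHz

Frequencies that alias to 15.15 kHz are k·fs ± 15.15 kHz for integer k ≥ 0.
k=0: 15.15 kHz.
k=1: 20.1 kHz, 50.4 kHz.
k=2: 55.35 kHz, 85.65 kHz.
k=3: 90.6 kHz, 120.9 kHz.
k=4: 125.85 kHz, 156.15 kHz.
Within [25.95 kHz, 121.35 kHz]: 50.4 kHz, 55.35 kHz, 85.65 kHz, 90.6 kHz, 120.9 kHz.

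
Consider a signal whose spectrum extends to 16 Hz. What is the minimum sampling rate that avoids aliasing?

Nyquist rate = 2 × 16 Hz = 32 Hz.

32 Hz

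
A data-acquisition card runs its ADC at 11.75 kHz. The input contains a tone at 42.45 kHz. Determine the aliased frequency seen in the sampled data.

42.45 kHz mod fs = 7.2 kHz.
7.2 kHz > fs/2 = 5.875 kHz, folds to fs − 7.2 kHz = 4.55 kHz.

4.55 kHz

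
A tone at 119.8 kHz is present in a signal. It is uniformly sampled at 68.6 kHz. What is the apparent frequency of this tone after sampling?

17.4 kHz

119.8 kHz mod fs = 51.2 kHz.
51.2 kHz > fs/2 = 34.3 kHz, folds to fs − 51.2 kHz = 17.4 kHz.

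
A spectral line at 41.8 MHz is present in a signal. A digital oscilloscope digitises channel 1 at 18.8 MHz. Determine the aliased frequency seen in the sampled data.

41.8 MHz mod fs = 4.2 MHz.
4.2 MHz ≤ fs/2 = 9.4 MHz, appears at 4.2 MHz.

4.2 MHz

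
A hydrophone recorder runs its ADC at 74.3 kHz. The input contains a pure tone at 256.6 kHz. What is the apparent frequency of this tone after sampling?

33.7 kHz

256.6 kHz mod fs = 33.7 kHz.
33.7 kHz ≤ fs/2 = 37.15 kHz, appears at 33.7 kHz.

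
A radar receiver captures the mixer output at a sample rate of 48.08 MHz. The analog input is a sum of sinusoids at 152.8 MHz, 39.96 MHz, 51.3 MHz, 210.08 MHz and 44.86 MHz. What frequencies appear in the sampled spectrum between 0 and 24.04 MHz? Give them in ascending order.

3.22 MHz, 8.12 MHz, 8.56 MHz, 17.76 MHz

fs/2 = 24.04 MHz.
152.8 MHz mod fs = 8.56 MHz.
8.56 MHz ≤ fs/2 = 24.04 MHz, appears at 8.56 MHz.
39.96 MHz > fs/2 = 24.04 MHz, folds to fs − 39.96 MHz = 8.12 MHz.
51.3 MHz mod fs = 3.22 MHz.
3.22 MHz ≤ fs/2 = 24.04 MHz, appears at 3.22 MHz.
210.08 MHz mod fs = 17.76 MHz.
17.76 MHz ≤ fs/2 = 24.04 MHz, appears at 17.76 MHz.
44.86 MHz > fs/2 = 24.04 MHz, folds to fs − 44.86 MHz = 3.22 MHz.
Distinct values: {3.22 MHz, 8.12 MHz, 8.56 MHz, 17.76 MHz}.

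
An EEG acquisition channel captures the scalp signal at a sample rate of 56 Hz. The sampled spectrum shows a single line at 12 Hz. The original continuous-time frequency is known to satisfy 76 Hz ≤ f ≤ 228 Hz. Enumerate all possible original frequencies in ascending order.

100 Hz, 124 Hz, 156 Hz, 180 Hz, 212 Hz

Frequencies that alias to 12 Hz are k·fs ± 12 Hz for integer k ≥ 0.
k=0: 12 Hz.
k=1: 44 Hz, 68 Hz.
k=2: 100 Hz, 124 Hz.
k=3: 156 Hz, 180 Hz.
k=4: 212 Hz, 236 Hz.
k=5: 268 Hz, 292 Hz.
Within [76 Hz, 228 Hz]: 100 Hz, 124 Hz, 156 Hz, 180 Hz, 212 Hz.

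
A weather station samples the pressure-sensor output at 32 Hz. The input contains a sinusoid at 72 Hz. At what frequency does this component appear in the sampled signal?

72 Hz mod fs = 8 Hz.
8 Hz ≤ fs/2 = 16 Hz, appears at 8 Hz.

8 Hz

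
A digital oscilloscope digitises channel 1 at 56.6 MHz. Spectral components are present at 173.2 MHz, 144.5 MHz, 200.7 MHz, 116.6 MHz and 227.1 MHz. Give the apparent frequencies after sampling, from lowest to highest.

0.7 MHz, 3.4 MHz, 25.3 MHz, 25.7 MHz

fs/2 = 28.3 MHz.
173.2 MHz mod fs = 3.4 MHz.
3.4 MHz ≤ fs/2 = 28.3 MHz, appears at 3.4 MHz.
144.5 MHz mod fs = 31.3 MHz.
31.3 MHz > fs/2 = 28.3 MHz, folds to fs − 31.3 MHz = 25.3 MHz.
200.7 MHz mod fs = 30.9 MHz.
30.9 MHz > fs/2 = 28.3 MHz, folds to fs − 30.9 MHz = 25.7 MHz.
116.6 MHz mod fs = 3.4 MHz.
3.4 MHz ≤ fs/2 = 28.3 MHz, appears at 3.4 MHz.
227.1 MHz mod fs = 0.7 MHz.
0.7 MHz ≤ fs/2 = 28.3 MHz, appears at 0.7 MHz.
Distinct values: {0.7 MHz, 3.4 MHz, 25.3 MHz, 25.7 MHz}.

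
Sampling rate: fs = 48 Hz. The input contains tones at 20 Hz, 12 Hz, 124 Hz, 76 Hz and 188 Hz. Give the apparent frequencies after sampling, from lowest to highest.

4 Hz, 12 Hz, 20 Hz

fs/2 = 24 Hz.
20 Hz ≤ fs/2 = 24 Hz, passes unchanged.
12 Hz ≤ fs/2 = 24 Hz, passes unchanged.
124 Hz mod fs = 28 Hz.
28 Hz > fs/2 = 24 Hz, folds to fs − 28 Hz = 20 Hz.
76 Hz mod fs = 28 Hz.
28 Hz > fs/2 = 24 Hz, folds to fs − 28 Hz = 20 Hz.
188 Hz mod fs = 44 Hz.
44 Hz > fs/2 = 24 Hz, folds to fs − 44 Hz = 4 Hz.
Distinct values: {4 Hz, 12 Hz, 20 Hz}.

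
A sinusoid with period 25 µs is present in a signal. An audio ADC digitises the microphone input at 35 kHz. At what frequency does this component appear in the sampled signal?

T = 25 µs → f = 1/T = 40 kHz.
40 kHz mod fs = 5 kHz.
5 kHz ≤ fs/2 = 17.5 kHz, appears at 5 kHz.

5 kHz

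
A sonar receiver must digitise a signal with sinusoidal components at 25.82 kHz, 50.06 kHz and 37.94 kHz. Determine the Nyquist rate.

100.12 kHz

Highest-frequency component: 50.06 kHz.
Nyquist rate = 2 × 50.06 kHz = 100.12 kHz.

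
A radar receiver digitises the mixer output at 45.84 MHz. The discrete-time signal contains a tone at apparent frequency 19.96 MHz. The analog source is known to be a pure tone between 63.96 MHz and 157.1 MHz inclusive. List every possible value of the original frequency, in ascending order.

65.8 MHz, 71.72 MHz, 111.64 MHz, 117.56 MHz

Frequencies that alias to 19.96 MHz are k·fs ± 19.96 MHz for integer k ≥ 0.
k=0: 19.96 MHz.
k=1: 25.88 MHz, 65.8 MHz.
k=2: 71.72 MHz, 111.64 MHz.
k=3: 117.56 MHz, 157.48 MHz.
k=4: 163.4 MHz, 203.32 MHz.
Within [63.96 MHz, 157.1 MHz]: 65.8 MHz, 71.72 MHz, 111.64 MHz, 117.56 MHz.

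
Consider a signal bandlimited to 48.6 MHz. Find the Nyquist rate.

Nyquist rate = 2 × 48.6 MHz = 97.2 MHz.

97.2 MHz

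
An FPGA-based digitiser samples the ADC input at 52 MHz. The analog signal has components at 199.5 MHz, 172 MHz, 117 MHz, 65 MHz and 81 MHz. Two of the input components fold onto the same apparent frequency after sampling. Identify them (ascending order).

65 MHz, 117 MHz

fs/2 = 26 MHz.
199.5 MHz mod fs = 43.5 MHz.
43.5 MHz > fs/2 = 26 MHz, folds to fs − 43.5 MHz = 8.5 MHz.
172 MHz mod fs = 16 MHz.
16 MHz ≤ fs/2 = 26 MHz, appears at 16 MHz.
117 MHz mod fs = 13 MHz.
13 MHz ≤ fs/2 = 26 MHz, appears at 13 MHz.
65 MHz mod fs = 13 MHz.
13 MHz ≤ fs/2 = 26 MHz, appears at 13 MHz.
81 MHz mod fs = 29 MHz.
29 MHz > fs/2 = 26 MHz, folds to fs − 29 MHz = 23 MHz.
65 MHz and 117 MHz both map to 13 MHz.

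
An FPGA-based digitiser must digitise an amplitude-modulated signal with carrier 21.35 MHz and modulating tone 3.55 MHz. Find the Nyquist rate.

AM sidebands sit at fc ± fm = 17.8 MHz and 24.9 MHz.
Highest-frequency component: 24.9 MHz.
Nyquist rate = 2 × 24.9 MHz = 49.8 MHz.

49.8 MHz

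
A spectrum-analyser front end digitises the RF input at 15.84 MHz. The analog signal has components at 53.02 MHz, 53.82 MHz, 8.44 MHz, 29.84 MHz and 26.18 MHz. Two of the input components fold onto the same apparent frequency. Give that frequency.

fs/2 = 7.92 MHz.
53.02 MHz mod fs = 5.5 MHz.
5.5 MHz ≤ fs/2 = 7.92 MHz, appears at 5.5 MHz.
53.82 MHz mod fs = 6.3 MHz.
6.3 MHz ≤ fs/2 = 7.92 MHz, appears at 6.3 MHz.
8.44 MHz > fs/2 = 7.92 MHz, folds to fs − 8.44 MHz = 7.4 MHz.
29.84 MHz mod fs = 14 MHz.
14 MHz > fs/2 = 7.92 MHz, folds to fs − 14 MHz = 1.84 MHz.
26.18 MHz mod fs = 10.34 MHz.
10.34 MHz > fs/2 = 7.92 MHz, folds to fs − 10.34 MHz = 5.5 MHz.
26.18 MHz and 53.02 MHz both map to 5.5 MHz.

5.5 MHz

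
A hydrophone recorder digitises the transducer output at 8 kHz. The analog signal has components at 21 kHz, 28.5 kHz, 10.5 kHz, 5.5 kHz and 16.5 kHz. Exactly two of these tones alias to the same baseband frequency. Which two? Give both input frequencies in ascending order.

5.5 kHz, 10.5 kHz

fs/2 = 4 kHz.
21 kHz mod fs = 5 kHz.
5 kHz > fs/2 = 4 kHz, folds to fs − 5 kHz = 3 kHz.
28.5 kHz mod fs = 4.5 kHz.
4.5 kHz > fs/2 = 4 kHz, folds to fs − 4.5 kHz = 3.5 kHz.
10.5 kHz mod fs = 2.5 kHz.
2.5 kHz ≤ fs/2 = 4 kHz, appears at 2.5 kHz.
5.5 kHz > fs/2 = 4 kHz, folds to fs − 5.5 kHz = 2.5 kHz.
16.5 kHz mod fs = 0.5 kHz.
0.5 kHz ≤ fs/2 = 4 kHz, appears at 0.5 kHz.
5.5 kHz and 10.5 kHz both map to 2.5 kHz.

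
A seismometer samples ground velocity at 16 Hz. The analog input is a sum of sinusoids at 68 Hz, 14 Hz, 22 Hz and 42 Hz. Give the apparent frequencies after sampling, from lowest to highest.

fs/2 = 8 Hz.
68 Hz mod fs = 4 Hz.
4 Hz ≤ fs/2 = 8 Hz, appears at 4 Hz.
14 Hz > fs/2 = 8 Hz, folds to fs − 14 Hz = 2 Hz.
22 Hz mod fs = 6 Hz.
6 Hz ≤ fs/2 = 8 Hz, appears at 6 Hz.
42 Hz mod fs = 10 Hz.
10 Hz > fs/2 = 8 Hz, folds to fs − 10 Hz = 6 Hz.
Distinct values: {2 Hz, 4 Hz, 6 Hz}.

2 Hz, 4 Hz, 6 Hz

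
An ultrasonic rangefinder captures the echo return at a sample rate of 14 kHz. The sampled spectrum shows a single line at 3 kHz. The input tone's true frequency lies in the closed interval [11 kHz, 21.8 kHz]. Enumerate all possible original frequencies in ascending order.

Frequencies that alias to 3 kHz are k·fs ± 3 kHz for integer k ≥ 0.
k=0: 3 kHz.
k=1: 11 kHz, 17 kHz.
k=2: 25 kHz, 31 kHz.
Within [11 kHz, 21.8 kHz]: 11 kHz, 17 kHz.

11 kHz, 17 kHz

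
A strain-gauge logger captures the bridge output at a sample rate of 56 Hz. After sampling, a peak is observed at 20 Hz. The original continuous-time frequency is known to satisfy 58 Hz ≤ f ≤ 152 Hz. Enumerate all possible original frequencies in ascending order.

Frequencies that alias to 20 Hz are k·fs ± 20 Hz for integer k ≥ 0.
k=0: 20 Hz.
k=1: 36 Hz, 76 Hz.
k=2: 92 Hz, 132 Hz.
k=3: 148 Hz, 188 Hz.
k=4: 204 Hz, 244 Hz.
Within [58 Hz, 152 Hz]: 76 Hz, 92 Hz, 132 Hz, 148 Hz.

76 Hz, 92 Hz, 132 Hz, 148 Hz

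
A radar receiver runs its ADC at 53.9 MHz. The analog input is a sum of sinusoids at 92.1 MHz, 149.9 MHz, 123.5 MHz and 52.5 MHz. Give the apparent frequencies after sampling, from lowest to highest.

fs/2 = 26.95 MHz.
92.1 MHz mod fs = 38.2 MHz.
38.2 MHz > fs/2 = 26.95 MHz, folds to fs − 38.2 MHz = 15.7 MHz.
149.9 MHz mod fs = 42.1 MHz.
42.1 MHz > fs/2 = 26.95 MHz, folds to fs − 42.1 MHz = 11.8 MHz.
123.5 MHz mod fs = 15.7 MHz.
15.7 MHz ≤ fs/2 = 26.95 MHz, appears at 15.7 MHz.
52.5 MHz > fs/2 = 26.95 MHz, folds to fs − 52.5 MHz = 1.4 MHz.
Distinct values: {1.4 MHz, 11.8 MHz, 15.7 MHz}.

1.4 MHz, 11.8 MHz, 15.7 MHz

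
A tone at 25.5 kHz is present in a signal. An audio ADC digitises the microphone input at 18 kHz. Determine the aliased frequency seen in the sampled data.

25.5 kHz mod fs = 7.5 kHz.
7.5 kHz ≤ fs/2 = 9 kHz, appears at 7.5 kHz.

7.5 kHz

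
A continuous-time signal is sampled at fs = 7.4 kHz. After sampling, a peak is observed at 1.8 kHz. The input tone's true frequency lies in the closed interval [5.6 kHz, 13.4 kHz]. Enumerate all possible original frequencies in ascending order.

Frequencies that alias to 1.8 kHz are k·fs ± 1.8 kHz for integer k ≥ 0.
k=0: 1.8 kHz.
k=1: 5.6 kHz, 9.2 kHz.
k=2: 13 kHz, 16.6 kHz.
k=3: 20.4 kHz, 24 kHz.
Within [5.6 kHz, 13.4 kHz]: 5.6 kHz, 9.2 kHz, 13 kHz.

5.6 kHz, 9.2 kHz, 13 kHz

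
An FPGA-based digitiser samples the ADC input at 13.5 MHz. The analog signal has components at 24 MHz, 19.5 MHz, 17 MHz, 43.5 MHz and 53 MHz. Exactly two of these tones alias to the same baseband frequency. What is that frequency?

fs/2 = 6.75 MHz.
24 MHz mod fs = 10.5 MHz.
10.5 MHz > fs/2 = 6.75 MHz, folds to fs − 10.5 MHz = 3 MHz.
19.5 MHz mod fs = 6 MHz.
6 MHz ≤ fs/2 = 6.75 MHz, appears at 6 MHz.
17 MHz mod fs = 3.5 MHz.
3.5 MHz ≤ fs/2 = 6.75 MHz, appears at 3.5 MHz.
43.5 MHz mod fs = 3 MHz.
3 MHz ≤ fs/2 = 6.75 MHz, appears at 3 MHz.
53 MHz mod fs = 12.5 MHz.
12.5 MHz > fs/2 = 6.75 MHz, folds to fs − 12.5 MHz = 1 MHz.
24 MHz and 43.5 MHz both map to 3 MHz.

3 MHz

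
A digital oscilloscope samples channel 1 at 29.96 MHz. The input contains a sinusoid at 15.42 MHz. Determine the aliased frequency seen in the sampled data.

15.42 MHz > fs/2 = 14.98 MHz, folds to fs − 15.42 MHz = 14.54 MHz.

14.54 MHz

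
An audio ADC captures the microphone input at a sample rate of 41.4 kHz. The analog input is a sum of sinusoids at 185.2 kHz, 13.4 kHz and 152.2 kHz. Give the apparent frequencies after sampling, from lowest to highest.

fs/2 = 20.7 kHz.
185.2 kHz mod fs = 19.6 kHz.
19.6 kHz ≤ fs/2 = 20.7 kHz, appears at 19.6 kHz.
13.4 kHz ≤ fs/2 = 20.7 kHz, passes unchanged.
152.2 kHz mod fs = 28 kHz.
28 kHz > fs/2 = 20.7 kHz, folds to fs − 28 kHz = 13.4 kHz.
Distinct values: {13.4 kHz, 19.6 kHz}.

13.4 kHz, 19.6 kHz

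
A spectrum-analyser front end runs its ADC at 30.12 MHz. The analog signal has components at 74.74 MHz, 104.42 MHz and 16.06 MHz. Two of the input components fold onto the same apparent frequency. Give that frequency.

fs/2 = 15.06 MHz.
74.74 MHz mod fs = 14.5 MHz.
14.5 MHz ≤ fs/2 = 15.06 MHz, appears at 14.5 MHz.
104.42 MHz mod fs = 14.06 MHz.
14.06 MHz ≤ fs/2 = 15.06 MHz, appears at 14.06 MHz.
16.06 MHz > fs/2 = 15.06 MHz, folds to fs − 16.06 MHz = 14.06 MHz.
16.06 MHz and 104.42 MHz both map to 14.06 MHz.

14.06 MHz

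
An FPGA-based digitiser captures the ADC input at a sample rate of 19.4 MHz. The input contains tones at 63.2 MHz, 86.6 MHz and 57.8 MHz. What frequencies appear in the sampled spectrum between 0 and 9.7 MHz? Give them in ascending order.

fs/2 = 9.7 MHz.
63.2 MHz mod fs = 5 MHz.
5 MHz ≤ fs/2 = 9.7 MHz, appears at 5 MHz.
86.6 MHz mod fs = 9 MHz.
9 MHz ≤ fs/2 = 9.7 MHz, appears at 9 MHz.
57.8 MHz mod fs = 19 MHz.
19 MHz > fs/2 = 9.7 MHz, folds to fs − 19 MHz = 0.4 MHz.
Distinct values: {0.4 MHz, 5 MHz, 9 MHz}.

0.4 MHz, 5 MHz, 9 MHz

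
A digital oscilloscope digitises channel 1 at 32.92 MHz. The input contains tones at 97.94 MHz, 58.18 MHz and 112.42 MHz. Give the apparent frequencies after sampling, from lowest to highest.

0.82 MHz, 7.66 MHz, 13.66 MHz

fs/2 = 16.46 MHz.
97.94 MHz mod fs = 32.1 MHz.
32.1 MHz > fs/2 = 16.46 MHz, folds to fs − 32.1 MHz = 0.82 MHz.
58.18 MHz mod fs = 25.26 MHz.
25.26 MHz > fs/2 = 16.46 MHz, folds to fs − 25.26 MHz = 7.66 MHz.
112.42 MHz mod fs = 13.66 MHz.
13.66 MHz ≤ fs/2 = 16.46 MHz, appears at 13.66 MHz.
Distinct values: {0.82 MHz, 7.66 MHz, 13.66 MHz}.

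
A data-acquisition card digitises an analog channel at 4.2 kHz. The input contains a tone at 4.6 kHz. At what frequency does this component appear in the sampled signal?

4.6 kHz mod fs = 0.4 kHz.
0.4 kHz ≤ fs/2 = 2.1 kHz, appears at 0.4 kHz.

0.4 kHz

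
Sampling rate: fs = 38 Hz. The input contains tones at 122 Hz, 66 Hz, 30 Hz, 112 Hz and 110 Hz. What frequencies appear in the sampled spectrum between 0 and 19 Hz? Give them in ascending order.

fs/2 = 19 Hz.
122 Hz mod fs = 8 Hz.
8 Hz ≤ fs/2 = 19 Hz, appears at 8 Hz.
66 Hz mod fs = 28 Hz.
28 Hz > fs/2 = 19 Hz, folds to fs − 28 Hz = 10 Hz.
30 Hz > fs/2 = 19 Hz, folds to fs − 30 Hz = 8 Hz.
112 Hz mod fs = 36 Hz.
36 Hz > fs/2 = 19 Hz, folds to fs − 36 Hz = 2 Hz.
110 Hz mod fs = 34 Hz.
34 Hz > fs/2 = 19 Hz, folds to fs − 34 Hz = 4 Hz.
Distinct values: {2 Hz, 4 Hz, 8 Hz, 10 Hz}.

2 Hz, 4 Hz, 8 Hz, 10 Hz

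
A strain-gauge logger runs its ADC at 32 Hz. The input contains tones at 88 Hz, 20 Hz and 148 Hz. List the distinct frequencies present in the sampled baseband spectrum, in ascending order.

fs/2 = 16 Hz.
88 Hz mod fs = 24 Hz.
24 Hz > fs/2 = 16 Hz, folds to fs − 24 Hz = 8 Hz.
20 Hz > fs/2 = 16 Hz, folds to fs − 20 Hz = 12 Hz.
148 Hz mod fs = 20 Hz.
20 Hz > fs/2 = 16 Hz, folds to fs − 20 Hz = 12 Hz.
Distinct values: {8 Hz, 12 Hz}.

8 Hz, 12 Hz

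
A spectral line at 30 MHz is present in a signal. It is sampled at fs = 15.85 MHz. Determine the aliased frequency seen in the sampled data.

30 MHz mod fs = 14.15 MHz.
14.15 MHz > fs/2 = 7.925 MHz, folds to fs − 14.15 MHz = 1.7 MHz.

1.7 MHz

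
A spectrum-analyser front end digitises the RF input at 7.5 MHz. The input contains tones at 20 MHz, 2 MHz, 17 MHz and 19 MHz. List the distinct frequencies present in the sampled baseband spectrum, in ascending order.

fs/2 = 3.75 MHz.
20 MHz mod fs = 5 MHz.
5 MHz > fs/2 = 3.75 MHz, folds to fs − 5 MHz = 2.5 MHz.
2 MHz ≤ fs/2 = 3.75 MHz, passes unchanged.
17 MHz mod fs = 2 MHz.
2 MHz ≤ fs/2 = 3.75 MHz, appears at 2 MHz.
19 MHz mod fs = 4 MHz.
4 MHz > fs/2 = 3.75 MHz, folds to fs − 4 MHz = 3.5 MHz.
Distinct values: {2 MHz, 2.5 MHz, 3.5 MHz}.

2 MHz, 2.5 MHz, 3.5 MHz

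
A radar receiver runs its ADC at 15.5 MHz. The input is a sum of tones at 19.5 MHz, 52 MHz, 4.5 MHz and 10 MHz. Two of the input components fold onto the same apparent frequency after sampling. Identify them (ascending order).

10 MHz, 52 MHz

fs/2 = 7.75 MHz.
19.5 MHz mod fs = 4 MHz.
4 MHz ≤ fs/2 = 7.75 MHz, appears at 4 MHz.
52 MHz mod fs = 5.5 MHz.
5.5 MHz ≤ fs/2 = 7.75 MHz, appears at 5.5 MHz.
4.5 MHz ≤ fs/2 = 7.75 MHz, passes unchanged.
10 MHz > fs/2 = 7.75 MHz, folds to fs − 10 MHz = 5.5 MHz.
10 MHz and 52 MHz both map to 5.5 MHz.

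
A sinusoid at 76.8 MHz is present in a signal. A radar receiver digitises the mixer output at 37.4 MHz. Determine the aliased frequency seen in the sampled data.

2 MHz

76.8 MHz mod fs = 2 MHz.
2 MHz ≤ fs/2 = 18.7 MHz, appears at 2 MHz.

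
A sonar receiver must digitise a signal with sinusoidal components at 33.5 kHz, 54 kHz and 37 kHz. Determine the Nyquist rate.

108 kHz

Highest-frequency component: 54 kHz.
Nyquist rate = 2 × 54 kHz = 108 kHz.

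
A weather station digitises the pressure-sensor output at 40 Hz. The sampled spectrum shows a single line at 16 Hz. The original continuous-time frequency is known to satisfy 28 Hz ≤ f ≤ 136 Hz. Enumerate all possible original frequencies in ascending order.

56 Hz, 64 Hz, 96 Hz, 104 Hz, 136 Hz

Frequencies that alias to 16 Hz are k·fs ± 16 Hz for integer k ≥ 0.
k=0: 16 Hz.
k=1: 24 Hz, 56 Hz.
k=2: 64 Hz, 96 Hz.
k=3: 104 Hz, 136 Hz.
k=4: 144 Hz, 176 Hz.
Within [28 Hz, 136 Hz]: 56 Hz, 64 Hz, 96 Hz, 104 Hz, 136 Hz.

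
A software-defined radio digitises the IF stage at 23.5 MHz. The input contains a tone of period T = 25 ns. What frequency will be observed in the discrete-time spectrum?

T = 25 ns → f = 1/T = 40 MHz.
40 MHz mod fs = 16.5 MHz.
16.5 MHz > fs/2 = 11.75 MHz, folds to fs − 16.5 MHz = 7 MHz.

7 MHz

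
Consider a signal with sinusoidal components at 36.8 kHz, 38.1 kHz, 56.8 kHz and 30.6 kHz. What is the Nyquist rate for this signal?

Highest-frequency component: 56.8 kHz.
Nyquist rate = 2 × 56.8 kHz = 113.6 kHz.

113.6 kHz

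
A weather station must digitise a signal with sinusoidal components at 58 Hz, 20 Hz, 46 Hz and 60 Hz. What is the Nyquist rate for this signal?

Highest-frequency component: 60 Hz.
Nyquist rate = 2 × 60 Hz = 120 Hz.

120 Hz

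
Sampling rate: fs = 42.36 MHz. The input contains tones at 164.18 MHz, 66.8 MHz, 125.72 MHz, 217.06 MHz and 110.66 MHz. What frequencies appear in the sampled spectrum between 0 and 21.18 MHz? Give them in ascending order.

fs/2 = 21.18 MHz.
164.18 MHz mod fs = 37.1 MHz.
37.1 MHz > fs/2 = 21.18 MHz, folds to fs − 37.1 MHz = 5.26 MHz.
66.8 MHz mod fs = 24.44 MHz.
24.44 MHz > fs/2 = 21.18 MHz, folds to fs − 24.44 MHz = 17.92 MHz.
125.72 MHz mod fs = 41 MHz.
41 MHz > fs/2 = 21.18 MHz, folds to fs − 41 MHz = 1.36 MHz.
217.06 MHz mod fs = 5.26 MHz.
5.26 MHz ≤ fs/2 = 21.18 MHz, appears at 5.26 MHz.
110.66 MHz mod fs = 25.94 MHz.
25.94 MHz > fs/2 = 21.18 MHz, folds to fs − 25.94 MHz = 16.42 MHz.
Distinct values: {1.36 MHz, 5.26 MHz, 16.42 MHz, 17.92 MHz}.

1.36 MHz, 5.26 MHz, 16.42 MHz, 17.92 MHz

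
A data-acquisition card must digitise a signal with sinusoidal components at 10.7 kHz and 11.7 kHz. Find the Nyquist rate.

23.4 kHz

Highest-frequency component: 11.7 kHz.
Nyquist rate = 2 × 11.7 kHz = 23.4 kHz.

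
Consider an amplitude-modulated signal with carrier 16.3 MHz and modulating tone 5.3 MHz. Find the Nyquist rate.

43.2 MHz

AM sidebands sit at fc ± fm = 11 MHz and 21.6 MHz.
Highest-frequency component: 21.6 MHz.
Nyquist rate = 2 × 21.6 MHz = 43.2 MHz.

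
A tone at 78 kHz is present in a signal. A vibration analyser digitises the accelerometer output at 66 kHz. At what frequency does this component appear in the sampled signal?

78 kHz mod fs = 12 kHz.
12 kHz ≤ fs/2 = 33 kHz, appears at 12 kHz.

12 kHz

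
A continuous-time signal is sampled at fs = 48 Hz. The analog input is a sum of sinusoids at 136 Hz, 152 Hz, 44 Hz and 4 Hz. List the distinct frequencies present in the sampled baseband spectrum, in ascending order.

4 Hz, 8 Hz

fs/2 = 24 Hz.
136 Hz mod fs = 40 Hz.
40 Hz > fs/2 = 24 Hz, folds to fs − 40 Hz = 8 Hz.
152 Hz mod fs = 8 Hz.
8 Hz ≤ fs/2 = 24 Hz, appears at 8 Hz.
44 Hz > fs/2 = 24 Hz, folds to fs − 44 Hz = 4 Hz.
4 Hz ≤ fs/2 = 24 Hz, passes unchanged.
Distinct values: {4 Hz, 8 Hz}.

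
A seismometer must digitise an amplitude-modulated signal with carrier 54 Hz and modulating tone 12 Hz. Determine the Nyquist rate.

132 Hz

AM sidebands sit at fc ± fm = 42 Hz and 66 Hz.
Highest-frequency component: 66 Hz.
Nyquist rate = 2 × 66 Hz = 132 Hz.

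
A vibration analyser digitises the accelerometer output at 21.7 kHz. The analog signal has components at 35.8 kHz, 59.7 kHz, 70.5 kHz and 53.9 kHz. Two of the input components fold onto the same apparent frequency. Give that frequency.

5.4 kHz

fs/2 = 10.85 kHz.
35.8 kHz mod fs = 14.1 kHz.
14.1 kHz > fs/2 = 10.85 kHz, folds to fs − 14.1 kHz = 7.6 kHz.
59.7 kHz mod fs = 16.3 kHz.
16.3 kHz > fs/2 = 10.85 kHz, folds to fs − 16.3 kHz = 5.4 kHz.
70.5 kHz mod fs = 5.4 kHz.
5.4 kHz ≤ fs/2 = 10.85 kHz, appears at 5.4 kHz.
53.9 kHz mod fs = 10.5 kHz.
10.5 kHz ≤ fs/2 = 10.85 kHz, appears at 10.5 kHz.
59.7 kHz and 70.5 kHz both map to 5.4 kHz.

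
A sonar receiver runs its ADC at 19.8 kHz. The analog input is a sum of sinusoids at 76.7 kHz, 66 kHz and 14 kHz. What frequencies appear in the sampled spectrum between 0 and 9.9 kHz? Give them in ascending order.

fs/2 = 9.9 kHz.
76.7 kHz mod fs = 17.3 kHz.
17.3 kHz > fs/2 = 9.9 kHz, folds to fs − 17.3 kHz = 2.5 kHz.
66 kHz mod fs = 6.6 kHz.
6.6 kHz ≤ fs/2 = 9.9 kHz, appears at 6.6 kHz.
14 kHz > fs/2 = 9.9 kHz, folds to fs − 14 kHz = 5.8 kHz.
Distinct values: {2.5 kHz, 5.8 kHz, 6.6 kHz}.

2.5 kHz, 5.8 kHz, 6.6 kHz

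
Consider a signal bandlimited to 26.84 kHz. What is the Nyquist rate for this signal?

53.68 kHz

Nyquist rate = 2 × 26.84 kHz = 53.68 kHz.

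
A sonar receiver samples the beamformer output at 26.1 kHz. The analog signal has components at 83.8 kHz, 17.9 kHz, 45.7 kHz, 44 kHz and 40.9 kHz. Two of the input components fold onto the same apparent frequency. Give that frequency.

fs/2 = 13.05 kHz.
83.8 kHz mod fs = 5.5 kHz.
5.5 kHz ≤ fs/2 = 13.05 kHz, appears at 5.5 kHz.
17.9 kHz > fs/2 = 13.05 kHz, folds to fs − 17.9 kHz = 8.2 kHz.
45.7 kHz mod fs = 19.6 kHz.
19.6 kHz > fs/2 = 13.05 kHz, folds to fs − 19.6 kHz = 6.5 kHz.
44 kHz mod fs = 17.9 kHz.
17.9 kHz > fs/2 = 13.05 kHz, folds to fs − 17.9 kHz = 8.2 kHz.
40.9 kHz mod fs = 14.8 kHz.
14.8 kHz > fs/2 = 13.05 kHz, folds to fs − 14.8 kHz = 11.3 kHz.
17.9 kHz and 44 kHz both map to 8.2 kHz.

8.2 kHz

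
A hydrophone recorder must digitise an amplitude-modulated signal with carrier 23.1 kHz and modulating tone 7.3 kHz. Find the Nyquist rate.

AM sidebands sit at fc ± fm = 15.8 kHz and 30.4 kHz.
Highest-frequency component: 30.4 kHz.
Nyquist rate = 2 × 30.4 kHz = 60.8 kHz.

60.8 kHz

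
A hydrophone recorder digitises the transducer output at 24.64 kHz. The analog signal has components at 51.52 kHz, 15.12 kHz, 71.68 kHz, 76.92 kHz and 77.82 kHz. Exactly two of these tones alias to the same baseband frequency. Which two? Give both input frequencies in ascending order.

51.52 kHz, 71.68 kHz

fs/2 = 12.32 kHz.
51.52 kHz mod fs = 2.24 kHz.
2.24 kHz ≤ fs/2 = 12.32 kHz, appears at 2.24 kHz.
15.12 kHz > fs/2 = 12.32 kHz, folds to fs − 15.12 kHz = 9.52 kHz.
71.68 kHz mod fs = 22.4 kHz.
22.4 kHz > fs/2 = 12.32 kHz, folds to fs − 22.4 kHz = 2.24 kHz.
76.92 kHz mod fs = 3 kHz.
3 kHz ≤ fs/2 = 12.32 kHz, appears at 3 kHz.
77.82 kHz mod fs = 3.9 kHz.
3.9 kHz ≤ fs/2 = 12.32 kHz, appears at 3.9 kHz.
51.52 kHz and 71.68 kHz both map to 2.24 kHz.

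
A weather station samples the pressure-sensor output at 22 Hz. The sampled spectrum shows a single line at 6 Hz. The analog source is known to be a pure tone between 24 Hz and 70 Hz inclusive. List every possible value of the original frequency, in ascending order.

28 Hz, 38 Hz, 50 Hz, 60 Hz

Frequencies that alias to 6 Hz are k·fs ± 6 Hz for integer k ≥ 0.
k=0: 6 Hz.
k=1: 16 Hz, 28 Hz.
k=2: 38 Hz, 50 Hz.
k=3: 60 Hz, 72 Hz.
k=4: 82 Hz, 94 Hz.
Within [24 Hz, 70 Hz]: 28 Hz, 38 Hz, 50 Hz, 60 Hz.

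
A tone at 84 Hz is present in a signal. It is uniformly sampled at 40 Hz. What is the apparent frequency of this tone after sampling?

84 Hz mod fs = 4 Hz.
4 Hz ≤ fs/2 = 20 Hz, appears at 4 Hz.

4 Hz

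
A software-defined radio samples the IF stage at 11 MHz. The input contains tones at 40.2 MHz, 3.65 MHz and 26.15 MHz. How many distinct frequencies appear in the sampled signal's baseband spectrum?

3

fs/2 = 5.5 MHz.
40.2 MHz mod fs = 7.2 MHz.
7.2 MHz > fs/2 = 5.5 MHz, folds to fs − 7.2 MHz = 3.8 MHz.
3.65 MHz ≤ fs/2 = 5.5 MHz, passes unchanged.
26.15 MHz mod fs = 4.15 MHz.
4.15 MHz ≤ fs/2 = 5.5 MHz, appears at 4.15 MHz.
Distinct values: {3.65 MHz, 3.8 MHz, 4.15 MHz} → 3.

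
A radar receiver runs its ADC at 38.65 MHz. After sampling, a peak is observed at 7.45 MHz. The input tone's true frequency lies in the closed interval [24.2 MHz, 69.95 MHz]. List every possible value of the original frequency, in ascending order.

Frequencies that alias to 7.45 MHz are k·fs ± 7.45 MHz for integer k ≥ 0.
k=0: 7.45 MHz.
k=1: 31.2 MHz, 46.1 MHz.
k=2: 69.85 MHz, 84.75 MHz.
k=3: 108.5 MHz, 123.4 MHz.
Within [24.2 MHz, 69.95 MHz]: 31.2 MHz, 46.1 MHz, 69.85 MHz.

31.2 MHz, 46.1 MHz, 69.85 MHz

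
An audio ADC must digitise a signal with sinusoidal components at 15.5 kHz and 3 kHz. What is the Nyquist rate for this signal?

31 kHz

Highest-frequency component: 15.5 kHz.
Nyquist rate = 2 × 15.5 kHz = 31 kHz.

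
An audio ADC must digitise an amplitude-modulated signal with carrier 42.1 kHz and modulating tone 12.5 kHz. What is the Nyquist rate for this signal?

109.2 kHz

AM sidebands sit at fc ± fm = 29.6 kHz and 54.6 kHz.
Highest-frequency component: 54.6 kHz.
Nyquist rate = 2 × 54.6 kHz = 109.2 kHz.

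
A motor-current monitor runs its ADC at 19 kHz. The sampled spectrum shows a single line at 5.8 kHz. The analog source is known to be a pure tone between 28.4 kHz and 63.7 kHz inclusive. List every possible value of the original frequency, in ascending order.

32.2 kHz, 43.8 kHz, 51.2 kHz, 62.8 kHz

Frequencies that alias to 5.8 kHz are k·fs ± 5.8 kHz for integer k ≥ 0.
k=0: 5.8 kHz.
k=1: 13.2 kHz, 24.8 kHz.
k=2: 32.2 kHz, 43.8 kHz.
k=3: 51.2 kHz, 62.8 kHz.
k=4: 70.2 kHz, 81.8 kHz.
Within [28.4 kHz, 63.7 kHz]: 32.2 kHz, 43.8 kHz, 51.2 kHz, 62.8 kHz.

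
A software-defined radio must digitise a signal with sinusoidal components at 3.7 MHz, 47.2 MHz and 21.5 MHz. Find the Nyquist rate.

94.4 MHz

Highest-frequency component: 47.2 MHz.
Nyquist rate = 2 × 47.2 MHz = 94.4 MHz.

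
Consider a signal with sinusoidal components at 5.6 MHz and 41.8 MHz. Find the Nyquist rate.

Highest-frequency component: 41.8 MHz.
Nyquist rate = 2 × 41.8 MHz = 83.6 MHz.

83.6 MHz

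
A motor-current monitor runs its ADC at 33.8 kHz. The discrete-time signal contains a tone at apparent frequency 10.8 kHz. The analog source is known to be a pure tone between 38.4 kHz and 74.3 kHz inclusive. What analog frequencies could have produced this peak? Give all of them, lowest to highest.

44.6 kHz, 56.8 kHz

Frequencies that alias to 10.8 kHz are k·fs ± 10.8 kHz for integer k ≥ 0.
k=0: 10.8 kHz.
k=1: 23 kHz, 44.6 kHz.
k=2: 56.8 kHz, 78.4 kHz.
k=3: 90.6 kHz, 112.2 kHz.
Within [38.4 kHz, 74.3 kHz]: 44.6 kHz, 56.8 kHz.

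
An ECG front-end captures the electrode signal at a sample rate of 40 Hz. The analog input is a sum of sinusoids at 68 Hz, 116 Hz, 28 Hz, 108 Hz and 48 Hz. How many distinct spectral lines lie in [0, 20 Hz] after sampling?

fs/2 = 20 Hz.
68 Hz mod fs = 28 Hz.
28 Hz > fs/2 = 20 Hz, folds to fs − 28 Hz = 12 Hz.
116 Hz mod fs = 36 Hz.
36 Hz > fs/2 = 20 Hz, folds to fs − 36 Hz = 4 Hz.
28 Hz > fs/2 = 20 Hz, folds to fs − 28 Hz = 12 Hz.
108 Hz mod fs = 28 Hz.
28 Hz > fs/2 = 20 Hz, folds to fs − 28 Hz = 12 Hz.
48 Hz mod fs = 8 Hz.
8 Hz ≤ fs/2 = 20 Hz, appears at 8 Hz.
Distinct values: {4 Hz, 8 Hz, 12 Hz} → 3.

3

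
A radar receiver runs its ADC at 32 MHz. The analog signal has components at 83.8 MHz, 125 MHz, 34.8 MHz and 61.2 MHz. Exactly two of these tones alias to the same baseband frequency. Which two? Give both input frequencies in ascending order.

34.8 MHz, 61.2 MHz

fs/2 = 16 MHz.
83.8 MHz mod fs = 19.8 MHz.
19.8 MHz > fs/2 = 16 MHz, folds to fs − 19.8 MHz = 12.2 MHz.
125 MHz mod fs = 29 MHz.
29 MHz > fs/2 = 16 MHz, folds to fs − 29 MHz = 3 MHz.
34.8 MHz mod fs = 2.8 MHz.
2.8 MHz ≤ fs/2 = 16 MHz, appears at 2.8 MHz.
61.2 MHz mod fs = 29.2 MHz.
29.2 MHz > fs/2 = 16 MHz, folds to fs − 29.2 MHz = 2.8 MHz.
34.8 MHz and 61.2 MHz both map to 2.8 MHz.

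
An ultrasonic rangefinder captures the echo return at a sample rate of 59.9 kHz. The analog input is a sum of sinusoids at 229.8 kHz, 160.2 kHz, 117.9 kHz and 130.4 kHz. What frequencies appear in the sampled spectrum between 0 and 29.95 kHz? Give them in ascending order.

1.9 kHz, 9.8 kHz, 10.6 kHz, 19.5 kHz

fs/2 = 29.95 kHz.
229.8 kHz mod fs = 50.1 kHz.
50.1 kHz > fs/2 = 29.95 kHz, folds to fs − 50.1 kHz = 9.8 kHz.
160.2 kHz mod fs = 40.4 kHz.
40.4 kHz > fs/2 = 29.95 kHz, folds to fs − 40.4 kHz = 19.5 kHz.
117.9 kHz mod fs = 58 kHz.
58 kHz > fs/2 = 29.95 kHz, folds to fs − 58 kHz = 1.9 kHz.
130.4 kHz mod fs = 10.6 kHz.
10.6 kHz ≤ fs/2 = 29.95 kHz, appears at 10.6 kHz.
Distinct values: {1.9 kHz, 9.8 kHz, 10.6 kHz, 19.5 kHz}.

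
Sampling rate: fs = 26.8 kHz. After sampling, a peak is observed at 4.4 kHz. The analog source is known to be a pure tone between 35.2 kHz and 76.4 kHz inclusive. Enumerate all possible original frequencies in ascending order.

49.2 kHz, 58 kHz, 76 kHz

Frequencies that alias to 4.4 kHz are k·fs ± 4.4 kHz for integer k ≥ 0.
k=0: 4.4 kHz.
k=1: 22.4 kHz, 31.2 kHz.
k=2: 49.2 kHz, 58 kHz.
k=3: 76 kHz, 84.8 kHz.
k=4: 102.8 kHz, 111.6 kHz.
Within [35.2 kHz, 76.4 kHz]: 49.2 kHz, 58 kHz, 76 kHz.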